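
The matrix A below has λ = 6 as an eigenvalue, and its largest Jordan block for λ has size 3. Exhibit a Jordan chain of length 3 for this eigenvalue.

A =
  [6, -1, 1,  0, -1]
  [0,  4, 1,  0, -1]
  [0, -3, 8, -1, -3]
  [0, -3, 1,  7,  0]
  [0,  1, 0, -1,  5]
A Jordan chain for λ = 6 of length 3:
v_1 = (-2, 0, 0, 0, 0)ᵀ
v_2 = (-1, -2, -3, -3, 1)ᵀ
v_3 = (0, 1, 0, 0, 0)ᵀ

Let N = A − (6)·I. We want v_3 with N^3 v_3 = 0 but N^2 v_3 ≠ 0; then v_{j-1} := N · v_j for j = 3, …, 2.

Pick v_3 = (0, 1, 0, 0, 0)ᵀ.
Then v_2 = N · v_3 = (-1, -2, -3, -3, 1)ᵀ.
Then v_1 = N · v_2 = (-2, 0, 0, 0, 0)ᵀ.

Sanity check: (A − (6)·I) v_1 = (0, 0, 0, 0, 0)ᵀ = 0. ✓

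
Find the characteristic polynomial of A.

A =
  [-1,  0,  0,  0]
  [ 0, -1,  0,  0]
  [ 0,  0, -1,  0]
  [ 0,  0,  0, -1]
x^4 + 4*x^3 + 6*x^2 + 4*x + 1

Expanding det(x·I − A) (e.g. by cofactor expansion or by noting that A is similar to its Jordan form J, which has the same characteristic polynomial as A) gives
  χ_A(x) = x^4 + 4*x^3 + 6*x^2 + 4*x + 1
which factors as (x + 1)^4. The eigenvalues (with algebraic multiplicities) are λ = -1 with multiplicity 4.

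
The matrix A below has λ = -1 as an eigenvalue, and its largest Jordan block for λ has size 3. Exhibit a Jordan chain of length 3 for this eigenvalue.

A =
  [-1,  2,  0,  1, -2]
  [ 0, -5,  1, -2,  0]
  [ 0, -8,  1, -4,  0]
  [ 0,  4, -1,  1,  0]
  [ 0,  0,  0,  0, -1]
A Jordan chain for λ = -1 of length 3:
v_1 = (-4, 0, 0, 0, 0)ᵀ
v_2 = (2, -4, -8, 4, 0)ᵀ
v_3 = (0, 1, 0, 0, 0)ᵀ

Let N = A − (-1)·I. We want v_3 with N^3 v_3 = 0 but N^2 v_3 ≠ 0; then v_{j-1} := N · v_j for j = 3, …, 2.

Pick v_3 = (0, 1, 0, 0, 0)ᵀ.
Then v_2 = N · v_3 = (2, -4, -8, 4, 0)ᵀ.
Then v_1 = N · v_2 = (-4, 0, 0, 0, 0)ᵀ.

Sanity check: (A − (-1)·I) v_1 = (0, 0, 0, 0, 0)ᵀ = 0. ✓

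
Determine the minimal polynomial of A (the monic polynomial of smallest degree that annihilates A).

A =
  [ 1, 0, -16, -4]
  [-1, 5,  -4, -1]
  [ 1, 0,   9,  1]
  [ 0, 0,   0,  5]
x^2 - 10*x + 25

The characteristic polynomial is χ_A(x) = (x - 5)^4, so the eigenvalues are known. The minimal polynomial is
  m_A(x) = Π_λ (x − λ)^{k_λ}
where k_λ is the size of the *largest* Jordan block for λ (equivalently, the smallest k with (A − λI)^k v = 0 for every generalised eigenvector v of λ).

  λ = 5: largest Jordan block has size 2, contributing (x − 5)^2

So m_A(x) = (x - 5)^2 = x^2 - 10*x + 25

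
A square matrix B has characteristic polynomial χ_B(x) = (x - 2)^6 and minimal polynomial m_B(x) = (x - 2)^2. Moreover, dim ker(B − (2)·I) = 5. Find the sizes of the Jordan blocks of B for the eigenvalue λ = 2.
Block sizes for λ = 2: [2, 1, 1, 1, 1]

Step 1 — from the characteristic polynomial, algebraic multiplicity of λ = 2 is 6. From dim ker(B − (2)·I) = 5, there are exactly 5 Jordan blocks for λ = 2.
Step 2 — from the minimal polynomial, the factor (x − 2)^2 tells us the largest block for λ = 2 has size 2.
Step 3 — with total size 6, 5 blocks, and largest block 2, the block sizes (in nonincreasing order) are [2, 1, 1, 1, 1].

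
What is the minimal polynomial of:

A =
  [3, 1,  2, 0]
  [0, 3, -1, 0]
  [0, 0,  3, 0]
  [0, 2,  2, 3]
x^3 - 9*x^2 + 27*x - 27

The characteristic polynomial is χ_A(x) = (x - 3)^4, so the eigenvalues are known. The minimal polynomial is
  m_A(x) = Π_λ (x − λ)^{k_λ}
where k_λ is the size of the *largest* Jordan block for λ (equivalently, the smallest k with (A − λI)^k v = 0 for every generalised eigenvector v of λ).

  λ = 3: largest Jordan block has size 3, contributing (x − 3)^3

So m_A(x) = (x - 3)^3 = x^3 - 9*x^2 + 27*x - 27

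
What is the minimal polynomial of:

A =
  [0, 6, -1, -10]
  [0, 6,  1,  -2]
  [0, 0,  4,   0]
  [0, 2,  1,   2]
x^3 - 8*x^2 + 16*x

The characteristic polynomial is χ_A(x) = x*(x - 4)^3, so the eigenvalues are known. The minimal polynomial is
  m_A(x) = Π_λ (x − λ)^{k_λ}
where k_λ is the size of the *largest* Jordan block for λ (equivalently, the smallest k with (A − λI)^k v = 0 for every generalised eigenvector v of λ).

  λ = 0: largest Jordan block has size 1, contributing (x − 0)
  λ = 4: largest Jordan block has size 2, contributing (x − 4)^2

So m_A(x) = x*(x - 4)^2 = x^3 - 8*x^2 + 16*x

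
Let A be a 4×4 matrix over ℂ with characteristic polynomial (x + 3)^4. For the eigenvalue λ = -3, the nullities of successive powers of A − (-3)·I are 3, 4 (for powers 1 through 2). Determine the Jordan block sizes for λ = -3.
Block sizes for λ = -3: [2, 1, 1]

From the dimensions of kernels of powers, the number of Jordan blocks of size at least j is d_j − d_{j−1} where d_j = dim ker(N^j) (with d_0 = 0). Computing the differences gives [3, 1].
The number of blocks of size exactly k is (#blocks of size ≥ k) − (#blocks of size ≥ k + 1), so the partition is: 2 block(s) of size 1, 1 block(s) of size 2.
In nonincreasing order the block sizes are [2, 1, 1].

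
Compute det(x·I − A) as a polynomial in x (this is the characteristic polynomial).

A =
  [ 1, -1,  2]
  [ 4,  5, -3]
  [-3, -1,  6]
x^3 - 12*x^2 + 48*x - 64

Expanding det(x·I − A) (e.g. by cofactor expansion or by noting that A is similar to its Jordan form J, which has the same characteristic polynomial as A) gives
  χ_A(x) = x^3 - 12*x^2 + 48*x - 64
which factors as (x - 4)^3. The eigenvalues (with algebraic multiplicities) are λ = 4 with multiplicity 3.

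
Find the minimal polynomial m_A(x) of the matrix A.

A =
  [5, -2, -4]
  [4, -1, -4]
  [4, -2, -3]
x^2 - 1

The characteristic polynomial is χ_A(x) = (x - 1)^2*(x + 1), so the eigenvalues are known. The minimal polynomial is
  m_A(x) = Π_λ (x − λ)^{k_λ}
where k_λ is the size of the *largest* Jordan block for λ (equivalently, the smallest k with (A − λI)^k v = 0 for every generalised eigenvector v of λ).

  λ = -1: largest Jordan block has size 1, contributing (x + 1)
  λ = 1: largest Jordan block has size 1, contributing (x − 1)

So m_A(x) = (x - 1)*(x + 1) = x^2 - 1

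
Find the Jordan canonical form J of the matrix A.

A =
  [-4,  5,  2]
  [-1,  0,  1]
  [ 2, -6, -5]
J_3(-3)

The characteristic polynomial is
  det(x·I − A) = x^3 + 9*x^2 + 27*x + 27 = (x + 3)^3

Eigenvalues and multiplicities (the geometric multiplicity of λ is n − rank(A − λI), which equals the number of Jordan blocks for λ):
  λ = -3: algebraic multiplicity = 3, geometric multiplicity = 1

Determining the block sizes for each eigenvalue:
  λ = -3: one block (gm = 1), so the single block has size am = 3 → block sizes [3]

Assembling the blocks gives a Jordan form
J =
  [-3,  1,  0]
  [ 0, -3,  1]
  [ 0,  0, -3]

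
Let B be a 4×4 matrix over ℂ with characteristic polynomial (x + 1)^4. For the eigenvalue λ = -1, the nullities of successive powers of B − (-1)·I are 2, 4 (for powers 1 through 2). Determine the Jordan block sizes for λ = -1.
Block sizes for λ = -1: [2, 2]

From the dimensions of kernels of powers, the number of Jordan blocks of size at least j is d_j − d_{j−1} where d_j = dim ker(N^j) (with d_0 = 0). Computing the differences gives [2, 2].
The number of blocks of size exactly k is (#blocks of size ≥ k) − (#blocks of size ≥ k + 1), so the partition is: 2 block(s) of size 2.
In nonincreasing order the block sizes are [2, 2].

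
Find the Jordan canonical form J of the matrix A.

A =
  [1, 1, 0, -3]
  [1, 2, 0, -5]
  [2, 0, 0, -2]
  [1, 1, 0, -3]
J_3(0) ⊕ J_1(0)

The characteristic polynomial is
  det(x·I − A) = x^4

Eigenvalues and multiplicities (the geometric multiplicity of λ is n − rank(A − λI), which equals the number of Jordan blocks for λ):
  λ = 0: algebraic multiplicity = 4, geometric multiplicity = 2

Determining the block sizes for each eigenvalue:
  λ = 0: with am = 4 and gm = 2, the partition is not yet determined (e.g. several partitions of 4 into 2 parts exist). Let N = A − (0)·I. Computing rank(N^1) = 2, rank(N^2) = 1, rank(N^3) = 0; the number of blocks of size ≥ j is rank(N^{j−1}) − rank(N^j), giving [2, 1, 1]. So we have 1 block(s) of size 3, 1 block(s) of size 1 → block sizes [3, 1]

Assembling the blocks gives a Jordan form
J =
  [0, 1, 0, 0]
  [0, 0, 1, 0]
  [0, 0, 0, 0]
  [0, 0, 0, 0]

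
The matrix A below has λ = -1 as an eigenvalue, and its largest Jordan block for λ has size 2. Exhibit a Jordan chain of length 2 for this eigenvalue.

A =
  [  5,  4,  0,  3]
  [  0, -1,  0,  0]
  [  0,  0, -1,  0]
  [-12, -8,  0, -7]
A Jordan chain for λ = -1 of length 2:
v_1 = (6, 0, 0, -12)ᵀ
v_2 = (1, 0, 0, 0)ᵀ

Let N = A − (-1)·I. We want v_2 with N^2 v_2 = 0 but N^1 v_2 ≠ 0; then v_{j-1} := N · v_j for j = 2, …, 2.

Pick v_2 = (1, 0, 0, 0)ᵀ.
Then v_1 = N · v_2 = (6, 0, 0, -12)ᵀ.

Sanity check: (A − (-1)·I) v_1 = (0, 0, 0, 0)ᵀ = 0. ✓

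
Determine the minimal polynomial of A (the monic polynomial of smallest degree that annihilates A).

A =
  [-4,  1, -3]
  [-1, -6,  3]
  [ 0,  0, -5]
x^2 + 10*x + 25

The characteristic polynomial is χ_A(x) = (x + 5)^3, so the eigenvalues are known. The minimal polynomial is
  m_A(x) = Π_λ (x − λ)^{k_λ}
where k_λ is the size of the *largest* Jordan block for λ (equivalently, the smallest k with (A − λI)^k v = 0 for every generalised eigenvector v of λ).

  λ = -5: largest Jordan block has size 2, contributing (x + 5)^2

So m_A(x) = (x + 5)^2 = x^2 + 10*x + 25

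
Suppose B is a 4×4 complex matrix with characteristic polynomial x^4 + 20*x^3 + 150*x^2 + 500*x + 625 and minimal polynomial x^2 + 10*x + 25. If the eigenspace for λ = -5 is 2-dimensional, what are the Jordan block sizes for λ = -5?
Block sizes for λ = -5: [2, 2]

Step 1 — from the characteristic polynomial, algebraic multiplicity of λ = -5 is 4. From dim ker(B − (-5)·I) = 2, there are exactly 2 Jordan blocks for λ = -5.
Step 2 — from the minimal polynomial, the factor (x + 5)^2 tells us the largest block for λ = -5 has size 2.
Step 3 — with total size 4, 2 blocks, and largest block 2, the block sizes (in nonincreasing order) are [2, 2].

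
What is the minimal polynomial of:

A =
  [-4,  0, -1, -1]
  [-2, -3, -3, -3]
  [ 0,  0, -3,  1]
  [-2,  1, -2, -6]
x^3 + 12*x^2 + 48*x + 64

The characteristic polynomial is χ_A(x) = (x + 4)^4, so the eigenvalues are known. The minimal polynomial is
  m_A(x) = Π_λ (x − λ)^{k_λ}
where k_λ is the size of the *largest* Jordan block for λ (equivalently, the smallest k with (A − λI)^k v = 0 for every generalised eigenvector v of λ).

  λ = -4: largest Jordan block has size 3, contributing (x + 4)^3

So m_A(x) = (x + 4)^3 = x^3 + 12*x^2 + 48*x + 64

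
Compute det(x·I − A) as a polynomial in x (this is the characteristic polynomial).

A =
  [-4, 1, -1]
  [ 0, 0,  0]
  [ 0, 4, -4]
x^3 + 8*x^2 + 16*x

Expanding det(x·I − A) (e.g. by cofactor expansion or by noting that A is similar to its Jordan form J, which has the same characteristic polynomial as A) gives
  χ_A(x) = x^3 + 8*x^2 + 16*x
which factors as x*(x + 4)^2. The eigenvalues (with algebraic multiplicities) are λ = -4 with multiplicity 2, λ = 0 with multiplicity 1.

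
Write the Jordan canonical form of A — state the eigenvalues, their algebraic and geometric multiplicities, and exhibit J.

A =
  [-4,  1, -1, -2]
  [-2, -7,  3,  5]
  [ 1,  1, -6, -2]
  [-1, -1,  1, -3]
J_3(-5) ⊕ J_1(-5)

The characteristic polynomial is
  det(x·I − A) = x^4 + 20*x^3 + 150*x^2 + 500*x + 625 = (x + 5)^4

Eigenvalues and multiplicities (the geometric multiplicity of λ is n − rank(A − λI), which equals the number of Jordan blocks for λ):
  λ = -5: algebraic multiplicity = 4, geometric multiplicity = 2

Determining the block sizes for each eigenvalue:
  λ = -5: with am = 4 and gm = 2, the partition is not yet determined (e.g. several partitions of 4 into 2 parts exist). Let N = A − (-5)·I. Computing rank(N^1) = 2, rank(N^2) = 1, rank(N^3) = 0; the number of blocks of size ≥ j is rank(N^{j−1}) − rank(N^j), giving [2, 1, 1]. So we have 1 block(s) of size 3, 1 block(s) of size 1 → block sizes [3, 1]

Assembling the blocks gives a Jordan form
J =
  [-5,  1,  0,  0]
  [ 0, -5,  1,  0]
  [ 0,  0, -5,  0]
  [ 0,  0,  0, -5]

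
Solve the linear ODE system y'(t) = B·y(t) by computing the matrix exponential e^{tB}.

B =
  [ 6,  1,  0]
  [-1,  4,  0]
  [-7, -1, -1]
e^{tB} =
  [t*exp(5*t) + exp(5*t), t*exp(5*t), 0]
  [-t*exp(5*t), -t*exp(5*t) + exp(5*t), 0]
  [-t*exp(5*t) - exp(5*t) + exp(-t), -t*exp(5*t), exp(-t)]

Strategy: write B = P · J · P⁻¹ where J is a Jordan canonical form, so e^{tB} = P · e^{tJ} · P⁻¹, and e^{tJ} can be computed block-by-block.

B has Jordan form
J =
  [-1, 0, 0]
  [ 0, 5, 1]
  [ 0, 0, 5]
(up to reordering of blocks).

Per-block formulas:
  For a 1×1 block at λ = -1: exp(t · [-1]) = [e^(-1t)].
  For a 2×2 Jordan block J_2(5): exp(t · J_2(5)) = e^(5t)·(I + t·N), where N is the 2×2 nilpotent shift.

After assembling e^{tJ} and conjugating by P, we get:

e^{tB} =
  [t*exp(5*t) + exp(5*t), t*exp(5*t), 0]
  [-t*exp(5*t), -t*exp(5*t) + exp(5*t), 0]
  [-t*exp(5*t) - exp(5*t) + exp(-t), -t*exp(5*t), exp(-t)]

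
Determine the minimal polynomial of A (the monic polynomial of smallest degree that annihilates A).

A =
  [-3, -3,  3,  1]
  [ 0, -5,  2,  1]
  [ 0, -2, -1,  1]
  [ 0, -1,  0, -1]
x^4 + 10*x^3 + 37*x^2 + 60*x + 36

The characteristic polynomial is χ_A(x) = (x + 2)^2*(x + 3)^2, so the eigenvalues are known. The minimal polynomial is
  m_A(x) = Π_λ (x − λ)^{k_λ}
where k_λ is the size of the *largest* Jordan block for λ (equivalently, the smallest k with (A − λI)^k v = 0 for every generalised eigenvector v of λ).

  λ = -3: largest Jordan block has size 2, contributing (x + 3)^2
  λ = -2: largest Jordan block has size 2, contributing (x + 2)^2

So m_A(x) = (x + 2)^2*(x + 3)^2 = x^4 + 10*x^3 + 37*x^2 + 60*x + 36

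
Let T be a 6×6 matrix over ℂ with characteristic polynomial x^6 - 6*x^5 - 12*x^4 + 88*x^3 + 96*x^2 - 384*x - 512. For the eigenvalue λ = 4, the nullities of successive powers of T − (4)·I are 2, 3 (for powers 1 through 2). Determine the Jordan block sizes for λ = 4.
Block sizes for λ = 4: [2, 1]

From the dimensions of kernels of powers, the number of Jordan blocks of size at least j is d_j − d_{j−1} where d_j = dim ker(N^j) (with d_0 = 0). Computing the differences gives [2, 1].
The number of blocks of size exactly k is (#blocks of size ≥ k) − (#blocks of size ≥ k + 1), so the partition is: 1 block(s) of size 1, 1 block(s) of size 2.
In nonincreasing order the block sizes are [2, 1].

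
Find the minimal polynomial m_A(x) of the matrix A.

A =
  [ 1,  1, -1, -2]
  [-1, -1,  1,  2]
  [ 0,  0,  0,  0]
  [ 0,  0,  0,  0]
x^2

The characteristic polynomial is χ_A(x) = x^4, so the eigenvalues are known. The minimal polynomial is
  m_A(x) = Π_λ (x − λ)^{k_λ}
where k_λ is the size of the *largest* Jordan block for λ (equivalently, the smallest k with (A − λI)^k v = 0 for every generalised eigenvector v of λ).

  λ = 0: largest Jordan block has size 2, contributing (x − 0)^2

So m_A(x) = x^2 = x^2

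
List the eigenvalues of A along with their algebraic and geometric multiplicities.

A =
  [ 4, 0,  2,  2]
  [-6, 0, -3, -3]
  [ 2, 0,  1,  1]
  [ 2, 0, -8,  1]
λ = 0: alg = 2, geom = 2; λ = 3: alg = 2, geom = 1

Step 1 — factor the characteristic polynomial to read off the algebraic multiplicities:
  χ_A(x) = x^2*(x - 3)^2

Step 2 — compute geometric multiplicities via the rank-nullity identity g(λ) = n − rank(A − λI):
  rank(A − (0)·I) = 2, so dim ker(A − (0)·I) = n − 2 = 2
  rank(A − (3)·I) = 3, so dim ker(A − (3)·I) = n − 3 = 1

Summary:
  λ = 0: algebraic multiplicity = 2, geometric multiplicity = 2
  λ = 3: algebraic multiplicity = 2, geometric multiplicity = 1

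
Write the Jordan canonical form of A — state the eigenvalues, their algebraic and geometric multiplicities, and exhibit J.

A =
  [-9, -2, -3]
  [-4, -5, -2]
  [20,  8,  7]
J_2(-3) ⊕ J_1(-1)

The characteristic polynomial is
  det(x·I − A) = x^3 + 7*x^2 + 15*x + 9 = (x + 1)*(x + 3)^2

Eigenvalues and multiplicities (the geometric multiplicity of λ is n − rank(A − λI), which equals the number of Jordan blocks for λ):
  λ = -3: algebraic multiplicity = 2, geometric multiplicity = 1
  λ = -1: algebraic multiplicity = 1, geometric multiplicity = 1

Determining the block sizes for each eigenvalue:
  λ = -3: one block (gm = 1), so the single block has size am = 2 → block sizes [2]
  λ = -1: one block (gm = 1), so the single block has size am = 1 → block sizes [1]

Assembling the blocks gives a Jordan form
J =
  [-3,  1,  0]
  [ 0, -3,  0]
  [ 0,  0, -1]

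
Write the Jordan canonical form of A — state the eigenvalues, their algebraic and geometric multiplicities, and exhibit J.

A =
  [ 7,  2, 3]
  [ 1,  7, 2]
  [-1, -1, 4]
J_3(6)

The characteristic polynomial is
  det(x·I − A) = x^3 - 18*x^2 + 108*x - 216 = (x - 6)^3

Eigenvalues and multiplicities (the geometric multiplicity of λ is n − rank(A − λI), which equals the number of Jordan blocks for λ):
  λ = 6: algebraic multiplicity = 3, geometric multiplicity = 1

Determining the block sizes for each eigenvalue:
  λ = 6: one block (gm = 1), so the single block has size am = 3 → block sizes [3]

Assembling the blocks gives a Jordan form
J =
  [6, 1, 0]
  [0, 6, 1]
  [0, 0, 6]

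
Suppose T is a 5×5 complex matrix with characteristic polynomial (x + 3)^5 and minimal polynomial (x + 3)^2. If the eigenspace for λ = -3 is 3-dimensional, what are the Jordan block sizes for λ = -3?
Block sizes for λ = -3: [2, 2, 1]

Step 1 — from the characteristic polynomial, algebraic multiplicity of λ = -3 is 5. From dim ker(T − (-3)·I) = 3, there are exactly 3 Jordan blocks for λ = -3.
Step 2 — from the minimal polynomial, the factor (x + 3)^2 tells us the largest block for λ = -3 has size 2.
Step 3 — with total size 5, 3 blocks, and largest block 2, the block sizes (in nonincreasing order) are [2, 2, 1].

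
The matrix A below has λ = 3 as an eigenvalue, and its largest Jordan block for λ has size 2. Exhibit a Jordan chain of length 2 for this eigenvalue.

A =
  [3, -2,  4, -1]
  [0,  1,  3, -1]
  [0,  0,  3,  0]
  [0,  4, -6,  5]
A Jordan chain for λ = 3 of length 2:
v_1 = (-2, -2, 0, 4)ᵀ
v_2 = (0, 1, 0, 0)ᵀ

Let N = A − (3)·I. We want v_2 with N^2 v_2 = 0 but N^1 v_2 ≠ 0; then v_{j-1} := N · v_j for j = 2, …, 2.

Pick v_2 = (0, 1, 0, 0)ᵀ.
Then v_1 = N · v_2 = (-2, -2, 0, 4)ᵀ.

Sanity check: (A − (3)·I) v_1 = (0, 0, 0, 0)ᵀ = 0. ✓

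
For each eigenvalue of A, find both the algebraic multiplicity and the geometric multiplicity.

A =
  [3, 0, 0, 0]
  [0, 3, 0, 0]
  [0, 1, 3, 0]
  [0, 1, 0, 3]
λ = 3: alg = 4, geom = 3

Step 1 — factor the characteristic polynomial to read off the algebraic multiplicities:
  χ_A(x) = (x - 3)^4

Step 2 — compute geometric multiplicities via the rank-nullity identity g(λ) = n − rank(A − λI):
  rank(A − (3)·I) = 1, so dim ker(A − (3)·I) = n − 1 = 3

Summary:
  λ = 3: algebraic multiplicity = 4, geometric multiplicity = 3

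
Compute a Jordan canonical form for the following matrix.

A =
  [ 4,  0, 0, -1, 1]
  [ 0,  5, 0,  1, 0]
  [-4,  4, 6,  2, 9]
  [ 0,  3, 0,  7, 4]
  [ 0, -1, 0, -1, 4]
J_2(4) ⊕ J_3(6)

The characteristic polynomial is
  det(x·I − A) = x^5 - 26*x^4 + 268*x^3 - 1368*x^2 + 3456*x - 3456 = (x - 6)^3*(x - 4)^2

Eigenvalues and multiplicities (the geometric multiplicity of λ is n − rank(A − λI), which equals the number of Jordan blocks for λ):
  λ = 4: algebraic multiplicity = 2, geometric multiplicity = 1
  λ = 6: algebraic multiplicity = 3, geometric multiplicity = 1

Determining the block sizes for each eigenvalue:
  λ = 4: one block (gm = 1), so the single block has size am = 2 → block sizes [2]
  λ = 6: one block (gm = 1), so the single block has size am = 3 → block sizes [3]

Assembling the blocks gives a Jordan form
J =
  [4, 1, 0, 0, 0]
  [0, 4, 0, 0, 0]
  [0, 0, 6, 1, 0]
  [0, 0, 0, 6, 1]
  [0, 0, 0, 0, 6]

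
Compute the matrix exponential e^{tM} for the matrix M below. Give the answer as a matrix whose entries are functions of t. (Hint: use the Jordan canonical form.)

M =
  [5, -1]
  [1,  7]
e^{tM} =
  [-t*exp(6*t) + exp(6*t), -t*exp(6*t)]
  [t*exp(6*t), t*exp(6*t) + exp(6*t)]

Strategy: write M = P · J · P⁻¹ where J is a Jordan canonical form, so e^{tM} = P · e^{tJ} · P⁻¹, and e^{tJ} can be computed block-by-block.

M has Jordan form
J =
  [6, 1]
  [0, 6]
(up to reordering of blocks).

Per-block formulas:
  For a 2×2 Jordan block J_2(6): exp(t · J_2(6)) = e^(6t)·(I + t·N), where N is the 2×2 nilpotent shift.

After assembling e^{tJ} and conjugating by P, we get:

e^{tM} =
  [-t*exp(6*t) + exp(6*t), -t*exp(6*t)]
  [t*exp(6*t), t*exp(6*t) + exp(6*t)]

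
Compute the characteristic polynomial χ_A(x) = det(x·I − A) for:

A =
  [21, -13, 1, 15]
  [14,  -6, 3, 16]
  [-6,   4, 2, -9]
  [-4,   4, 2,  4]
x^4 - 21*x^3 + 162*x^2 - 540*x + 648

Expanding det(x·I − A) (e.g. by cofactor expansion or by noting that A is similar to its Jordan form J, which has the same characteristic polynomial as A) gives
  χ_A(x) = x^4 - 21*x^3 + 162*x^2 - 540*x + 648
which factors as (x - 6)^3*(x - 3). The eigenvalues (with algebraic multiplicities) are λ = 3 with multiplicity 1, λ = 6 with multiplicity 3.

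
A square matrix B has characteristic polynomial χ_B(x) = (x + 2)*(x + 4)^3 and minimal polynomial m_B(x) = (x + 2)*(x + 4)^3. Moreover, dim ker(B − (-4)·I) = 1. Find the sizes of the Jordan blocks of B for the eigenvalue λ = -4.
Block sizes for λ = -4: [3]

Step 1 — from the characteristic polynomial, algebraic multiplicity of λ = -4 is 3. From dim ker(B − (-4)·I) = 1, there are exactly 1 Jordan blocks for λ = -4.
Step 2 — from the minimal polynomial, the factor (x + 4)^3 tells us the largest block for λ = -4 has size 3.
Step 3 — with total size 3, 1 blocks, and largest block 3, the block sizes (in nonincreasing order) are [3].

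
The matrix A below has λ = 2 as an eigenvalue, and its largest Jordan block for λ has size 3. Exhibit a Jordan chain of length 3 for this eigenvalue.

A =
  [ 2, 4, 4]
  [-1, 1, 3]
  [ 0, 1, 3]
A Jordan chain for λ = 2 of length 3:
v_1 = (-4, 1, -1)ᵀ
v_2 = (0, -1, 0)ᵀ
v_3 = (1, 0, 0)ᵀ

Let N = A − (2)·I. We want v_3 with N^3 v_3 = 0 but N^2 v_3 ≠ 0; then v_{j-1} := N · v_j for j = 3, …, 2.

Pick v_3 = (1, 0, 0)ᵀ.
Then v_2 = N · v_3 = (0, -1, 0)ᵀ.
Then v_1 = N · v_2 = (-4, 1, -1)ᵀ.

Sanity check: (A − (2)·I) v_1 = (0, 0, 0)ᵀ = 0. ✓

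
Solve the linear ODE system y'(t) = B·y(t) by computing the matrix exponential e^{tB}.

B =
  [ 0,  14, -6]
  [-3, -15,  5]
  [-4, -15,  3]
e^{tB} =
  [-t^2*exp(-4*t) + 4*t*exp(-4*t) + exp(-4*t), -4*t^2*exp(-4*t) + 14*t*exp(-4*t), 2*t^2*exp(-4*t) - 6*t*exp(-4*t)]
  [t^2*exp(-4*t)/2 - 3*t*exp(-4*t), 2*t^2*exp(-4*t) - 11*t*exp(-4*t) + exp(-4*t), -t^2*exp(-4*t) + 5*t*exp(-4*t)]
  [t^2*exp(-4*t)/2 - 4*t*exp(-4*t), 2*t^2*exp(-4*t) - 15*t*exp(-4*t), -t^2*exp(-4*t) + 7*t*exp(-4*t) + exp(-4*t)]

Strategy: write B = P · J · P⁻¹ where J is a Jordan canonical form, so e^{tB} = P · e^{tJ} · P⁻¹, and e^{tJ} can be computed block-by-block.

B has Jordan form
J =
  [-4,  1,  0]
  [ 0, -4,  1]
  [ 0,  0, -4]
(up to reordering of blocks).

Per-block formulas:
  For a 3×3 Jordan block J_3(-4): exp(t · J_3(-4)) = e^(-4t)·(I + t·N + (t^2/2)·N^2), where N is the 3×3 nilpotent shift.

After assembling e^{tJ} and conjugating by P, we get:

e^{tB} =
  [-t^2*exp(-4*t) + 4*t*exp(-4*t) + exp(-4*t), -4*t^2*exp(-4*t) + 14*t*exp(-4*t), 2*t^2*exp(-4*t) - 6*t*exp(-4*t)]
  [t^2*exp(-4*t)/2 - 3*t*exp(-4*t), 2*t^2*exp(-4*t) - 11*t*exp(-4*t) + exp(-4*t), -t^2*exp(-4*t) + 5*t*exp(-4*t)]
  [t^2*exp(-4*t)/2 - 4*t*exp(-4*t), 2*t^2*exp(-4*t) - 15*t*exp(-4*t), -t^2*exp(-4*t) + 7*t*exp(-4*t) + exp(-4*t)]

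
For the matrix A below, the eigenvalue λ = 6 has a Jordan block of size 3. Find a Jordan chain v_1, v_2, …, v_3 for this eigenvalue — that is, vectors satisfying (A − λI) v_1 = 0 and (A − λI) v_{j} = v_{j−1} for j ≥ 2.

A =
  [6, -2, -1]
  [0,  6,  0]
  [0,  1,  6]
A Jordan chain for λ = 6 of length 3:
v_1 = (-1, 0, 0)ᵀ
v_2 = (-2, 0, 1)ᵀ
v_3 = (0, 1, 0)ᵀ

Let N = A − (6)·I. We want v_3 with N^3 v_3 = 0 but N^2 v_3 ≠ 0; then v_{j-1} := N · v_j for j = 3, …, 2.

Pick v_3 = (0, 1, 0)ᵀ.
Then v_2 = N · v_3 = (-2, 0, 1)ᵀ.
Then v_1 = N · v_2 = (-1, 0, 0)ᵀ.

Sanity check: (A − (6)·I) v_1 = (0, 0, 0)ᵀ = 0. ✓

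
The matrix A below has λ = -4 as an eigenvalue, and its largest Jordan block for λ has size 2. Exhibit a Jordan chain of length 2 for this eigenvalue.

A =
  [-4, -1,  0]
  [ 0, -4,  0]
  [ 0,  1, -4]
A Jordan chain for λ = -4 of length 2:
v_1 = (-1, 0, 1)ᵀ
v_2 = (0, 1, 0)ᵀ

Let N = A − (-4)·I. We want v_2 with N^2 v_2 = 0 but N^1 v_2 ≠ 0; then v_{j-1} := N · v_j for j = 2, …, 2.

Pick v_2 = (0, 1, 0)ᵀ.
Then v_1 = N · v_2 = (-1, 0, 1)ᵀ.

Sanity check: (A − (-4)·I) v_1 = (0, 0, 0)ᵀ = 0. ✓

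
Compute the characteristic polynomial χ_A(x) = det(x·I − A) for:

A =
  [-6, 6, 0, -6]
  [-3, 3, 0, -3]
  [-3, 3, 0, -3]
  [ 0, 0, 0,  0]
x^4 + 3*x^3

Expanding det(x·I − A) (e.g. by cofactor expansion or by noting that A is similar to its Jordan form J, which has the same characteristic polynomial as A) gives
  χ_A(x) = x^4 + 3*x^3
which factors as x^3*(x + 3). The eigenvalues (with algebraic multiplicities) are λ = -3 with multiplicity 1, λ = 0 with multiplicity 3.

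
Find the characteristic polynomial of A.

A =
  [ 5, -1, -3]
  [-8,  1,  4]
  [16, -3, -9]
x^3 + 3*x^2 + 3*x + 1

Expanding det(x·I − A) (e.g. by cofactor expansion or by noting that A is similar to its Jordan form J, which has the same characteristic polynomial as A) gives
  χ_A(x) = x^3 + 3*x^2 + 3*x + 1
which factors as (x + 1)^3. The eigenvalues (with algebraic multiplicities) are λ = -1 with multiplicity 3.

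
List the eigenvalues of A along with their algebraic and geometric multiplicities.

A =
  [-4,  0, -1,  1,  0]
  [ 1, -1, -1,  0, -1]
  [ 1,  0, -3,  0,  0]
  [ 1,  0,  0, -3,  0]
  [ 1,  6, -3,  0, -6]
λ = -4: alg = 2, geom = 2; λ = -3: alg = 3, geom = 2

Step 1 — factor the characteristic polynomial to read off the algebraic multiplicities:
  χ_A(x) = (x + 3)^3*(x + 4)^2

Step 2 — compute geometric multiplicities via the rank-nullity identity g(λ) = n − rank(A − λI):
  rank(A − (-4)·I) = 3, so dim ker(A − (-4)·I) = n − 3 = 2
  rank(A − (-3)·I) = 3, so dim ker(A − (-3)·I) = n − 3 = 2

Summary:
  λ = -4: algebraic multiplicity = 2, geometric multiplicity = 2
  λ = -3: algebraic multiplicity = 3, geometric multiplicity = 2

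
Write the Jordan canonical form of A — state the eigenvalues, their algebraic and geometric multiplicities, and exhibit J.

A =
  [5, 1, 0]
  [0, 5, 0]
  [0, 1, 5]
J_2(5) ⊕ J_1(5)

The characteristic polynomial is
  det(x·I − A) = x^3 - 15*x^2 + 75*x - 125 = (x - 5)^3

Eigenvalues and multiplicities (the geometric multiplicity of λ is n − rank(A − λI), which equals the number of Jordan blocks for λ):
  λ = 5: algebraic multiplicity = 3, geometric multiplicity = 2

Determining the block sizes for each eigenvalue:
  λ = 5: 2 blocks summing to 3 forces exactly one block of size 2 and the rest size 1 → block sizes [2, 1]

Assembling the blocks gives a Jordan form
J =
  [5, 1, 0]
  [0, 5, 0]
  [0, 0, 5]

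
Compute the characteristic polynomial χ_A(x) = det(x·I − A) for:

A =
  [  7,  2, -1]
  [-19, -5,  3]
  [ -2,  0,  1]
x^3 - 3*x^2 + 3*x - 1

Expanding det(x·I − A) (e.g. by cofactor expansion or by noting that A is similar to its Jordan form J, which has the same characteristic polynomial as A) gives
  χ_A(x) = x^3 - 3*x^2 + 3*x - 1
which factors as (x - 1)^3. The eigenvalues (with algebraic multiplicities) are λ = 1 with multiplicity 3.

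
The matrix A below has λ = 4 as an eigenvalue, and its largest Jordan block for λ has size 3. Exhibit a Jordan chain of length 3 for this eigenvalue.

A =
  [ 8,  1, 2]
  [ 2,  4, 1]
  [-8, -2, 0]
A Jordan chain for λ = 4 of length 3:
v_1 = (2, 0, -4)ᵀ
v_2 = (4, 2, -8)ᵀ
v_3 = (1, 0, 0)ᵀ

Let N = A − (4)·I. We want v_3 with N^3 v_3 = 0 but N^2 v_3 ≠ 0; then v_{j-1} := N · v_j for j = 3, …, 2.

Pick v_3 = (1, 0, 0)ᵀ.
Then v_2 = N · v_3 = (4, 2, -8)ᵀ.
Then v_1 = N · v_2 = (2, 0, -4)ᵀ.

Sanity check: (A − (4)·I) v_1 = (0, 0, 0)ᵀ = 0. ✓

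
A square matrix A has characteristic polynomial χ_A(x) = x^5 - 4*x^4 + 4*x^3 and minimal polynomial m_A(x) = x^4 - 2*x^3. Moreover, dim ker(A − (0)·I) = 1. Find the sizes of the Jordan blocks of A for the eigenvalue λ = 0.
Block sizes for λ = 0: [3]

Step 1 — from the characteristic polynomial, algebraic multiplicity of λ = 0 is 3. From dim ker(A − (0)·I) = 1, there are exactly 1 Jordan blocks for λ = 0.
Step 2 — from the minimal polynomial, the factor (x − 0)^3 tells us the largest block for λ = 0 has size 3.
Step 3 — with total size 3, 1 blocks, and largest block 3, the block sizes (in nonincreasing order) are [3].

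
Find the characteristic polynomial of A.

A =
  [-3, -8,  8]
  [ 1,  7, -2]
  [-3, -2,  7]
x^3 - 11*x^2 + 35*x - 25

Expanding det(x·I − A) (e.g. by cofactor expansion or by noting that A is similar to its Jordan form J, which has the same characteristic polynomial as A) gives
  χ_A(x) = x^3 - 11*x^2 + 35*x - 25
which factors as (x - 5)^2*(x - 1). The eigenvalues (with algebraic multiplicities) are λ = 1 with multiplicity 1, λ = 5 with multiplicity 2.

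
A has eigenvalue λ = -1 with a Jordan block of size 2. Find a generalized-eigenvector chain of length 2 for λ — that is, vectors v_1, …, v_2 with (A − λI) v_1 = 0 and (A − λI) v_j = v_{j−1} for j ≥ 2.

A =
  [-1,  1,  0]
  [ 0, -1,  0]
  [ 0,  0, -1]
A Jordan chain for λ = -1 of length 2:
v_1 = (1, 0, 0)ᵀ
v_2 = (0, 1, 0)ᵀ

Let N = A − (-1)·I. We want v_2 with N^2 v_2 = 0 but N^1 v_2 ≠ 0; then v_{j-1} := N · v_j for j = 2, …, 2.

Pick v_2 = (0, 1, 0)ᵀ.
Then v_1 = N · v_2 = (1, 0, 0)ᵀ.

Sanity check: (A − (-1)·I) v_1 = (0, 0, 0)ᵀ = 0. ✓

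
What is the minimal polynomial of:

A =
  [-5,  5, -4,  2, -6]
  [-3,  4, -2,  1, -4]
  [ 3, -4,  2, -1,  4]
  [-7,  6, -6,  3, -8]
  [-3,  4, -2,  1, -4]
x^3

The characteristic polynomial is χ_A(x) = x^5, so the eigenvalues are known. The minimal polynomial is
  m_A(x) = Π_λ (x − λ)^{k_λ}
where k_λ is the size of the *largest* Jordan block for λ (equivalently, the smallest k with (A − λI)^k v = 0 for every generalised eigenvector v of λ).

  λ = 0: largest Jordan block has size 3, contributing (x − 0)^3

So m_A(x) = x^3 = x^3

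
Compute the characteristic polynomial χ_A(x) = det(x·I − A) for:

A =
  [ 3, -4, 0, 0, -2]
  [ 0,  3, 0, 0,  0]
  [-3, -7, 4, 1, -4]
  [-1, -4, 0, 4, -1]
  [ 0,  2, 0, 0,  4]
x^5 - 18*x^4 + 129*x^3 - 460*x^2 + 816*x - 576

Expanding det(x·I − A) (e.g. by cofactor expansion or by noting that A is similar to its Jordan form J, which has the same characteristic polynomial as A) gives
  χ_A(x) = x^5 - 18*x^4 + 129*x^3 - 460*x^2 + 816*x - 576
which factors as (x - 4)^3*(x - 3)^2. The eigenvalues (with algebraic multiplicities) are λ = 3 with multiplicity 2, λ = 4 with multiplicity 3.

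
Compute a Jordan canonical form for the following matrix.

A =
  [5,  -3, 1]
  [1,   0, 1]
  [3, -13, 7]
J_3(4)

The characteristic polynomial is
  det(x·I − A) = x^3 - 12*x^2 + 48*x - 64 = (x - 4)^3

Eigenvalues and multiplicities (the geometric multiplicity of λ is n − rank(A − λI), which equals the number of Jordan blocks for λ):
  λ = 4: algebraic multiplicity = 3, geometric multiplicity = 1

Determining the block sizes for each eigenvalue:
  λ = 4: one block (gm = 1), so the single block has size am = 3 → block sizes [3]

Assembling the blocks gives a Jordan form
J =
  [4, 1, 0]
  [0, 4, 1]
  [0, 0, 4]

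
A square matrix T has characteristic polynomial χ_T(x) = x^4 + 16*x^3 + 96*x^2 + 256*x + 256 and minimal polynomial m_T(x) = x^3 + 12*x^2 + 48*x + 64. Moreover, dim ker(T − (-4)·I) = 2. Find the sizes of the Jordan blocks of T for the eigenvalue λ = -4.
Block sizes for λ = -4: [3, 1]

Step 1 — from the characteristic polynomial, algebraic multiplicity of λ = -4 is 4. From dim ker(T − (-4)·I) = 2, there are exactly 2 Jordan blocks for λ = -4.
Step 2 — from the minimal polynomial, the factor (x + 4)^3 tells us the largest block for λ = -4 has size 3.
Step 3 — with total size 4, 2 blocks, and largest block 3, the block sizes (in nonincreasing order) are [3, 1].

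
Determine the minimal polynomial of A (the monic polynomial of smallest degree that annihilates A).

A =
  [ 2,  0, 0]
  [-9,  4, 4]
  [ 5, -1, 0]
x^3 - 6*x^2 + 12*x - 8

The characteristic polynomial is χ_A(x) = (x - 2)^3, so the eigenvalues are known. The minimal polynomial is
  m_A(x) = Π_λ (x − λ)^{k_λ}
where k_λ is the size of the *largest* Jordan block for λ (equivalently, the smallest k with (A − λI)^k v = 0 for every generalised eigenvector v of λ).

  λ = 2: largest Jordan block has size 3, contributing (x − 2)^3

So m_A(x) = (x - 2)^3 = x^3 - 6*x^2 + 12*x - 8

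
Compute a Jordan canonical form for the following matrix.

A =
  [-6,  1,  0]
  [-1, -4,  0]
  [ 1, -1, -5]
J_2(-5) ⊕ J_1(-5)

The characteristic polynomial is
  det(x·I − A) = x^3 + 15*x^2 + 75*x + 125 = (x + 5)^3

Eigenvalues and multiplicities (the geometric multiplicity of λ is n − rank(A − λI), which equals the number of Jordan blocks for λ):
  λ = -5: algebraic multiplicity = 3, geometric multiplicity = 2

Determining the block sizes for each eigenvalue:
  λ = -5: 2 blocks summing to 3 forces exactly one block of size 2 and the rest size 1 → block sizes [2, 1]

Assembling the blocks gives a Jordan form
J =
  [-5,  1,  0]
  [ 0, -5,  0]
  [ 0,  0, -5]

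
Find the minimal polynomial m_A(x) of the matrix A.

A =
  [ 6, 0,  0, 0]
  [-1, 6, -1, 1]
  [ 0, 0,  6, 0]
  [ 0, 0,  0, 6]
x^2 - 12*x + 36

The characteristic polynomial is χ_A(x) = (x - 6)^4, so the eigenvalues are known. The minimal polynomial is
  m_A(x) = Π_λ (x − λ)^{k_λ}
where k_λ is the size of the *largest* Jordan block for λ (equivalently, the smallest k with (A − λI)^k v = 0 for every generalised eigenvector v of λ).

  λ = 6: largest Jordan block has size 2, contributing (x − 6)^2

So m_A(x) = (x - 6)^2 = x^2 - 12*x + 36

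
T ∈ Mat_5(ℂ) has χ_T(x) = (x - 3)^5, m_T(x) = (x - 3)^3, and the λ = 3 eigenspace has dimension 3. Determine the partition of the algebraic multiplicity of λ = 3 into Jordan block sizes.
Block sizes for λ = 3: [3, 1, 1]

Step 1 — from the characteristic polynomial, algebraic multiplicity of λ = 3 is 5. From dim ker(T − (3)·I) = 3, there are exactly 3 Jordan blocks for λ = 3.
Step 2 — from the minimal polynomial, the factor (x − 3)^3 tells us the largest block for λ = 3 has size 3.
Step 3 — with total size 5, 3 blocks, and largest block 3, the block sizes (in nonincreasing order) are [3, 1, 1].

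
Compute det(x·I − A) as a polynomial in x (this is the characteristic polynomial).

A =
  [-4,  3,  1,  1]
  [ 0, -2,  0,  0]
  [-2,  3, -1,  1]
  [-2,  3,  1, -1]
x^4 + 8*x^3 + 24*x^2 + 32*x + 16

Expanding det(x·I − A) (e.g. by cofactor expansion or by noting that A is similar to its Jordan form J, which has the same characteristic polynomial as A) gives
  χ_A(x) = x^4 + 8*x^3 + 24*x^2 + 32*x + 16
which factors as (x + 2)^4. The eigenvalues (with algebraic multiplicities) are λ = -2 with multiplicity 4.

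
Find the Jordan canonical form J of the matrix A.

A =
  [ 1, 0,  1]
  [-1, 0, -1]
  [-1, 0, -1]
J_2(0) ⊕ J_1(0)

The characteristic polynomial is
  det(x·I − A) = x^3

Eigenvalues and multiplicities (the geometric multiplicity of λ is n − rank(A − λI), which equals the number of Jordan blocks for λ):
  λ = 0: algebraic multiplicity = 3, geometric multiplicity = 2

Determining the block sizes for each eigenvalue:
  λ = 0: 2 blocks summing to 3 forces exactly one block of size 2 and the rest size 1 → block sizes [2, 1]

Assembling the blocks gives a Jordan form
J =
  [0, 1, 0]
  [0, 0, 0]
  [0, 0, 0]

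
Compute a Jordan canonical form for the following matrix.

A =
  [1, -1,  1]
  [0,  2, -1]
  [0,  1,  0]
J_2(1) ⊕ J_1(1)

The characteristic polynomial is
  det(x·I − A) = x^3 - 3*x^2 + 3*x - 1 = (x - 1)^3

Eigenvalues and multiplicities (the geometric multiplicity of λ is n − rank(A − λI), which equals the number of Jordan blocks for λ):
  λ = 1: algebraic multiplicity = 3, geometric multiplicity = 2

Determining the block sizes for each eigenvalue:
  λ = 1: 2 blocks summing to 3 forces exactly one block of size 2 and the rest size 1 → block sizes [2, 1]

Assembling the blocks gives a Jordan form
J =
  [1, 1, 0]
  [0, 1, 0]
  [0, 0, 1]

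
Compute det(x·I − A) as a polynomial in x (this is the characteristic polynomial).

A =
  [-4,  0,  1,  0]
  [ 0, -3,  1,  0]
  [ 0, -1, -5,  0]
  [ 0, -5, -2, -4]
x^4 + 16*x^3 + 96*x^2 + 256*x + 256

Expanding det(x·I − A) (e.g. by cofactor expansion or by noting that A is similar to its Jordan form J, which has the same characteristic polynomial as A) gives
  χ_A(x) = x^4 + 16*x^3 + 96*x^2 + 256*x + 256
which factors as (x + 4)^4. The eigenvalues (with algebraic multiplicities) are λ = -4 with multiplicity 4.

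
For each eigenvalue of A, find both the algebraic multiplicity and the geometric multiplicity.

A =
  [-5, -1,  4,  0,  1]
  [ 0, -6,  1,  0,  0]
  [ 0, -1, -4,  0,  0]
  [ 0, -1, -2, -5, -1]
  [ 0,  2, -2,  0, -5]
λ = -5: alg = 5, geom = 3

Step 1 — factor the characteristic polynomial to read off the algebraic multiplicities:
  χ_A(x) = (x + 5)^5

Step 2 — compute geometric multiplicities via the rank-nullity identity g(λ) = n − rank(A − λI):
  rank(A − (-5)·I) = 2, so dim ker(A − (-5)·I) = n − 2 = 3

Summary:
  λ = -5: algebraic multiplicity = 5, geometric multiplicity = 3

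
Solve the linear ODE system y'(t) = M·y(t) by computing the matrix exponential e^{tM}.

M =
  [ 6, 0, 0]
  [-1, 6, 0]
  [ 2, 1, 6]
e^{tM} =
  [exp(6*t), 0, 0]
  [-t*exp(6*t), exp(6*t), 0]
  [-t^2*exp(6*t)/2 + 2*t*exp(6*t), t*exp(6*t), exp(6*t)]

Strategy: write M = P · J · P⁻¹ where J is a Jordan canonical form, so e^{tM} = P · e^{tJ} · P⁻¹, and e^{tJ} can be computed block-by-block.

M has Jordan form
J =
  [6, 1, 0]
  [0, 6, 1]
  [0, 0, 6]
(up to reordering of blocks).

Per-block formulas:
  For a 3×3 Jordan block J_3(6): exp(t · J_3(6)) = e^(6t)·(I + t·N + (t^2/2)·N^2), where N is the 3×3 nilpotent shift.

After assembling e^{tJ} and conjugating by P, we get:

e^{tM} =
  [exp(6*t), 0, 0]
  [-t*exp(6*t), exp(6*t), 0]
  [-t^2*exp(6*t)/2 + 2*t*exp(6*t), t*exp(6*t), exp(6*t)]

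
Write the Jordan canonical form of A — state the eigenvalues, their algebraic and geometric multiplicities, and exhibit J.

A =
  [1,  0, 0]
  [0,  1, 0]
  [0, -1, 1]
J_2(1) ⊕ J_1(1)

The characteristic polynomial is
  det(x·I − A) = x^3 - 3*x^2 + 3*x - 1 = (x - 1)^3

Eigenvalues and multiplicities (the geometric multiplicity of λ is n − rank(A − λI), which equals the number of Jordan blocks for λ):
  λ = 1: algebraic multiplicity = 3, geometric multiplicity = 2

Determining the block sizes for each eigenvalue:
  λ = 1: 2 blocks summing to 3 forces exactly one block of size 2 and the rest size 1 → block sizes [2, 1]

Assembling the blocks gives a Jordan form
J =
  [1, 1, 0]
  [0, 1, 0]
  [0, 0, 1]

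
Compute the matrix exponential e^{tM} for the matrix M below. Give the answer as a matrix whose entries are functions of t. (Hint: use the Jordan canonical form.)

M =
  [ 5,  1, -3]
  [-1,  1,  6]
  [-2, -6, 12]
e^{tM} =
  [3*t^2*exp(6*t) - t*exp(6*t) + exp(6*t), 6*t^2*exp(6*t) + t*exp(6*t), -9*t^2*exp(6*t)/2 - 3*t*exp(6*t)]
  [-3*t^2*exp(6*t) - t*exp(6*t), -6*t^2*exp(6*t) - 5*t*exp(6*t) + exp(6*t), 9*t^2*exp(6*t)/2 + 6*t*exp(6*t)]
  [-2*t^2*exp(6*t) - 2*t*exp(6*t), -4*t^2*exp(6*t) - 6*t*exp(6*t), 3*t^2*exp(6*t) + 6*t*exp(6*t) + exp(6*t)]

Strategy: write M = P · J · P⁻¹ where J is a Jordan canonical form, so e^{tM} = P · e^{tJ} · P⁻¹, and e^{tJ} can be computed block-by-block.

M has Jordan form
J =
  [6, 1, 0]
  [0, 6, 1]
  [0, 0, 6]
(up to reordering of blocks).

Per-block formulas:
  For a 3×3 Jordan block J_3(6): exp(t · J_3(6)) = e^(6t)·(I + t·N + (t^2/2)·N^2), where N is the 3×3 nilpotent shift.

After assembling e^{tJ} and conjugating by P, we get:

e^{tM} =
  [3*t^2*exp(6*t) - t*exp(6*t) + exp(6*t), 6*t^2*exp(6*t) + t*exp(6*t), -9*t^2*exp(6*t)/2 - 3*t*exp(6*t)]
  [-3*t^2*exp(6*t) - t*exp(6*t), -6*t^2*exp(6*t) - 5*t*exp(6*t) + exp(6*t), 9*t^2*exp(6*t)/2 + 6*t*exp(6*t)]
  [-2*t^2*exp(6*t) - 2*t*exp(6*t), -4*t^2*exp(6*t) - 6*t*exp(6*t), 3*t^2*exp(6*t) + 6*t*exp(6*t) + exp(6*t)]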